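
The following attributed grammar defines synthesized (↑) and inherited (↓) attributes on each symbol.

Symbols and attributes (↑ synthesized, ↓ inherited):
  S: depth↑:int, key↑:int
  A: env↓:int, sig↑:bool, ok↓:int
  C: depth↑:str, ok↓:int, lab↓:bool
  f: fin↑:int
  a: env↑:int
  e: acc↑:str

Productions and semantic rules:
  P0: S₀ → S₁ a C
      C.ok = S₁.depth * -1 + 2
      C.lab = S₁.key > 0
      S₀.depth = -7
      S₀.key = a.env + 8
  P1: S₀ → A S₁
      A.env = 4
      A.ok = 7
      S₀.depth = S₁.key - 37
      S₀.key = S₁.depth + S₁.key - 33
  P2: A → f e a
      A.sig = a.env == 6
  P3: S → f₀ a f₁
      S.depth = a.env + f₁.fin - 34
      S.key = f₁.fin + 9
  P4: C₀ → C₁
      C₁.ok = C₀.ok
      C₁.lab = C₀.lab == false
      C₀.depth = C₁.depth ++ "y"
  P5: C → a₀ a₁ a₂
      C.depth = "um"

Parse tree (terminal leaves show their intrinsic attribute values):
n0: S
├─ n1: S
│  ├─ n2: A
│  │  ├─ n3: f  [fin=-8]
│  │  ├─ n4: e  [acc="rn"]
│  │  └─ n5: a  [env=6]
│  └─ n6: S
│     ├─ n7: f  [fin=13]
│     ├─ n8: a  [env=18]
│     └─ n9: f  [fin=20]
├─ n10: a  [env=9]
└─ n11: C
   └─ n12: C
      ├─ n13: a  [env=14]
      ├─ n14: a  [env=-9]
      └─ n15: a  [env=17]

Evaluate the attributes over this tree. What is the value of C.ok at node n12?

10

1. n2.env = 4  [4]
2. n2.ok = 7  [7]
3. n3.fin = -8  [terminal]
4. n4.acc = "rn"  [terminal]
5. n5.env = 6  [terminal]
6. n2.sig = true  [a.env == 6]
7. n7.fin = 13  [terminal]
8. n8.env = 18  [terminal]
9. n9.fin = 20  [terminal]
10. n6.depth = 4  [a.env + f₁.fin - 34]
11. n6.key = 29  [f₁.fin + 9]
12. n1.depth = -8  [S₁.key - 37]
13. n1.key = 0  [S₁.depth + S₁.key - 33]
14. n10.env = 9  [terminal]
15. n11.ok = 10  [S₁.depth * -1 + 2]
16. n11.lab = false  [S₁.key > 0]
17. n12.ok = 10  [C₀.ok]
18. n12.lab = true  [C₀.lab == false]
19. n13.env = 14  [terminal]
20. n14.env = -9  [terminal]
21. n15.env = 17  [terminal]
22. n12.depth = "um"  ["um"]
23. n11.depth = "umy"  [C₁.depth ++ "y"]
24. n0.depth = -7  [-7]
25. n0.key = 17  [a.env + 8]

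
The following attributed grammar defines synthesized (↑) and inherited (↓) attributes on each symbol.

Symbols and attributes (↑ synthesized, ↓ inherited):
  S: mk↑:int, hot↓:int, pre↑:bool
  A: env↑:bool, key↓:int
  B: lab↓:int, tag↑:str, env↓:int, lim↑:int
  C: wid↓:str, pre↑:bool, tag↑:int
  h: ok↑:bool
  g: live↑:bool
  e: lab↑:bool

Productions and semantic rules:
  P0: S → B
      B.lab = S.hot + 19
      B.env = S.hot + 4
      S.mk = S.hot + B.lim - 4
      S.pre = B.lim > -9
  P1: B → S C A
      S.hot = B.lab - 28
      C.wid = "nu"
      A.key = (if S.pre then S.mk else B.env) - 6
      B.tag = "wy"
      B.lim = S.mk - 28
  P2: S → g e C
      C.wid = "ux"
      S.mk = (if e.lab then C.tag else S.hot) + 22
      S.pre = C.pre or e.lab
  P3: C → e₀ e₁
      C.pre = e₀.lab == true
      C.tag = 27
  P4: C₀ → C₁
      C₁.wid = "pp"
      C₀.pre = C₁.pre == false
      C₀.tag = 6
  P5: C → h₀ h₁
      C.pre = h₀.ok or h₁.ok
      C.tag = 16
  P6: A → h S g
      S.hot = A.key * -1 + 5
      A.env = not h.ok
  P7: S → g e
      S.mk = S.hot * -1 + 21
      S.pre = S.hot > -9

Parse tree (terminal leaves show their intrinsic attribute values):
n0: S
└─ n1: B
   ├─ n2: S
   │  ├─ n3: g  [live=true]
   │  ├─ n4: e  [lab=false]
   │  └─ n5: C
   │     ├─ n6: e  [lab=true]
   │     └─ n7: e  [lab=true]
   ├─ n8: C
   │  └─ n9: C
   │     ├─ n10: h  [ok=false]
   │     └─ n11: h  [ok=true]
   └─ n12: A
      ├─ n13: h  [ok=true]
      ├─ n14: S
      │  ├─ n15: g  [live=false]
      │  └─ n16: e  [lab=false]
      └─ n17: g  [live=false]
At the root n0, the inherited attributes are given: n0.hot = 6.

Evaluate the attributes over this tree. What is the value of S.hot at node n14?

-8

1. n0.hot = 6  [given at root]
2. n1.lab = 25  [S.hot + 19]
3. n1.env = 10  [S.hot + 4]
4. n2.hot = -3  [B.lab - 28]
5. n3.live = true  [terminal]
6. n4.lab = false  [terminal]
7. n5.wid = "ux"  ["ux"]
8. n6.lab = true  [terminal]
9. n7.lab = true  [terminal]
10. n5.pre = true  [e₀.lab == true]
11. n5.tag = 27  [27]
12. n2.mk = 19  [(if e.lab then C.tag else S.hot) + 22]
13. n2.pre = true  [C.pre or e.lab]
14. n8.wid = "nu"  ["nu"]
15. n9.wid = "pp"  ["pp"]
16. n10.ok = false  [terminal]
17. n11.ok = true  [terminal]
18. n9.pre = true  [h₀.ok or h₁.ok]
19. n9.tag = 16  [16]
20. n8.pre = false  [C₁.pre == false]
21. n8.tag = 6  [6]
22. n12.key = 13  [(if S.pre then S.mk else B.env) - 6]
23. n13.ok = true  [terminal]
24. n14.hot = -8  [A.key * -1 + 5]
25. n15.live = false  [terminal]
26. n16.lab = false  [terminal]
27. n14.mk = 29  [S.hot * -1 + 21]
28. n14.pre = true  [S.hot > -9]
29. n17.live = false  [terminal]
30. n12.env = false  [not h.ok]
31. n1.tag = "wy"  ["wy"]
32. n1.lim = -9  [S.mk - 28]
33. n0.mk = -7  [S.hot + B.lim - 4]
34. n0.pre = false  [B.lim > -9]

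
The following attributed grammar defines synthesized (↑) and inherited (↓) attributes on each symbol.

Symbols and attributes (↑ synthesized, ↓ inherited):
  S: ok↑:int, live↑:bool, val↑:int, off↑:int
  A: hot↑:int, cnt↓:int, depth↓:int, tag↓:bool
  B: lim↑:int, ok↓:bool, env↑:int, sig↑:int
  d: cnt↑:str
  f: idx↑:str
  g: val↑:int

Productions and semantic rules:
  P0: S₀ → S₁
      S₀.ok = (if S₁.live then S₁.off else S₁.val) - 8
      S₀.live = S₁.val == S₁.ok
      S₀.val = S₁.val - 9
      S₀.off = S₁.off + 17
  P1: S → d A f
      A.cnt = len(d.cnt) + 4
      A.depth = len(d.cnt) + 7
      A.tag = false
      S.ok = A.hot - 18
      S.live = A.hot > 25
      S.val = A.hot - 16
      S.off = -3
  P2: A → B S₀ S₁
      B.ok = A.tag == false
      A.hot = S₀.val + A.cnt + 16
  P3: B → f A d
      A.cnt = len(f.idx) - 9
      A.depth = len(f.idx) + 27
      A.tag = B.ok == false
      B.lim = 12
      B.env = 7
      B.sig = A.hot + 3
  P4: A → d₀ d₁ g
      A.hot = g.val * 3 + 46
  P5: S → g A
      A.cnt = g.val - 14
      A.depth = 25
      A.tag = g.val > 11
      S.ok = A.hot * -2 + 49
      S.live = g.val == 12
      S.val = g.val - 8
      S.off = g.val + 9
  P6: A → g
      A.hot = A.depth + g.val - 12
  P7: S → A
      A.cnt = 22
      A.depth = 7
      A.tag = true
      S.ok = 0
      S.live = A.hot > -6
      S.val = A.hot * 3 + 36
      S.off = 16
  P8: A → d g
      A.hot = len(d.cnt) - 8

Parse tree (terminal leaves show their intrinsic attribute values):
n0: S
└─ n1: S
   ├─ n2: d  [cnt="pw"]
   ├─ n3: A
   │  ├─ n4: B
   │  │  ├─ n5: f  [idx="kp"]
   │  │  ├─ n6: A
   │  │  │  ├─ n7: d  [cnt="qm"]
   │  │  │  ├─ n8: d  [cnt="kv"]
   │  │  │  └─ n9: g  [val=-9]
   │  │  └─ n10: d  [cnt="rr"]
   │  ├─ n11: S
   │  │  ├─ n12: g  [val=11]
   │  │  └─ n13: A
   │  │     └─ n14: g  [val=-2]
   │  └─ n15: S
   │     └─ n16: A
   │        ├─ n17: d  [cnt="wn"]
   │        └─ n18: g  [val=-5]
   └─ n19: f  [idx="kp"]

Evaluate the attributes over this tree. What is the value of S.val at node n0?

0

1. n2.cnt = "pw"  [terminal]
2. n3.cnt = 6  [len(d.cnt) + 4]
3. n3.depth = 9  [len(d.cnt) + 7]
4. n3.tag = false  [false]
5. n4.ok = true  [A.tag == false]
6. n5.idx = "kp"  [terminal]
7. n6.cnt = -7  [len(f.idx) - 9]
8. n6.depth = 29  [len(f.idx) + 27]
9. n6.tag = false  [B.ok == false]
10. n7.cnt = "qm"  [terminal]
11. n8.cnt = "kv"  [terminal]
12. n9.val = -9  [terminal]
13. n6.hot = 19  [g.val * 3 + 46]
14. n10.cnt = "rr"  [terminal]
15. n4.lim = 12  [12]
16. n4.env = 7  [7]
17. n4.sig = 22  [A.hot + 3]
18. n12.val = 11  [terminal]
19. n13.cnt = -3  [g.val - 14]
20. n13.depth = 25  [25]
21. n13.tag = false  [g.val > 11]
22. n14.val = -2  [terminal]
23. n13.hot = 11  [A.depth + g.val - 12]
24. n11.ok = 27  [A.hot * -2 + 49]
25. n11.live = false  [g.val == 12]
26. n11.val = 3  [g.val - 8]
27. n11.off = 20  [g.val + 9]
28. n16.cnt = 22  [22]
29. n16.depth = 7  [7]
30. n16.tag = true  [true]
31. n17.cnt = "wn"  [terminal]
32. n18.val = -5  [terminal]
33. n16.hot = -6  [len(d.cnt) - 8]
34. n15.ok = 0  [0]
35. n15.live = false  [A.hot > -6]
36. n15.val = 18  [A.hot * 3 + 36]
37. n15.off = 16  [16]
38. n3.hot = 25  [S₀.val + A.cnt + 16]
39. n19.idx = "kp"  [terminal]
40. n1.ok = 7  [A.hot - 18]
41. n1.live = false  [A.hot > 25]
42. n1.val = 9  [A.hot - 16]
43. n1.off = -3  [-3]
44. n0.ok = 1  [(if S₁.live then S₁.off else S₁.val) - 8]
45. n0.live = false  [S₁.val == S₁.ok]
46. n0.val = 0  [S₁.val - 9]
47. n0.off = 14  [S₁.off + 17]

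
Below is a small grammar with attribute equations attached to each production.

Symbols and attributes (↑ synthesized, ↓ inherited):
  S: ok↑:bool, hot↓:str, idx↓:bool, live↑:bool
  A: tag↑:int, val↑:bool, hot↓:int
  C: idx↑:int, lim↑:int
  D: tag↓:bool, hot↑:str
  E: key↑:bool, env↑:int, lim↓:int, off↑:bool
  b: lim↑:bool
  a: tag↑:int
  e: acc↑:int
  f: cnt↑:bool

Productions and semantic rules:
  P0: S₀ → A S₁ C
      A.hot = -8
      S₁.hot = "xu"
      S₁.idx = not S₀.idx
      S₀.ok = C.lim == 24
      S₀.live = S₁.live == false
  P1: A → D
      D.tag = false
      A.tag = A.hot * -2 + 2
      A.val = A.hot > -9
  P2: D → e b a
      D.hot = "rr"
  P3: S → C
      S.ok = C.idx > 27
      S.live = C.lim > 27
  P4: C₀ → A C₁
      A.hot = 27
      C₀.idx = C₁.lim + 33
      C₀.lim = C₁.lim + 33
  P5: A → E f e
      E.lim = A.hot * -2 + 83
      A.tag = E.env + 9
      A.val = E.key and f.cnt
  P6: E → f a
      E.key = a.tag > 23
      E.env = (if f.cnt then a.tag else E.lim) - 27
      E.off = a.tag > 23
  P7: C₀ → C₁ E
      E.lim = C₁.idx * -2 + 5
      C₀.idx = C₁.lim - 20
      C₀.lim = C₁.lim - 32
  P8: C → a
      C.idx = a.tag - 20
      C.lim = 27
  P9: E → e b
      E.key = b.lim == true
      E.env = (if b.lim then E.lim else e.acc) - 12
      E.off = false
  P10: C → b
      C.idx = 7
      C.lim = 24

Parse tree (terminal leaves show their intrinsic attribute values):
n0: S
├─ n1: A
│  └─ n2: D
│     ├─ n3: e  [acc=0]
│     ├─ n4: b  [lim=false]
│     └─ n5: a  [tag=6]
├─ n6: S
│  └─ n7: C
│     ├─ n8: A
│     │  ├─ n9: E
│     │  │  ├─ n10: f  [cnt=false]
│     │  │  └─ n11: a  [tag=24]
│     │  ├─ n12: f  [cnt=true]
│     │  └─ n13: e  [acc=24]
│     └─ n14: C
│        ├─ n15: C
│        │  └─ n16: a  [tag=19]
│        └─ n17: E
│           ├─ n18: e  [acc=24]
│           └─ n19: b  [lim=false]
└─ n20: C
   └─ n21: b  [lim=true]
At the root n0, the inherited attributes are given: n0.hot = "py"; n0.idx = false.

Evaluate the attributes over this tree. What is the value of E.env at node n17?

12

1. n0.hot = "py"  [given at root]
2. n0.idx = false  [given at root]
3. n1.hot = -8  [-8]
4. n2.tag = false  [false]
5. n3.acc = 0  [terminal]
6. n4.lim = false  [terminal]
7. n5.tag = 6  [terminal]
8. n2.hot = "rr"  ["rr"]
9. n1.tag = 18  [A.hot * -2 + 2]
10. n1.val = true  [A.hot > -9]
11. n6.hot = "xu"  ["xu"]
12. n6.idx = true  [not S₀.idx]
13. n8.hot = 27  [27]
14. n9.lim = 29  [A.hot * -2 + 83]
15. n10.cnt = false  [terminal]
16. n11.tag = 24  [terminal]
17. n9.key = true  [a.tag > 23]
18. n9.env = 2  [(if f.cnt then a.tag else E.lim) - 27]
19. n9.off = true  [a.tag > 23]
20. n12.cnt = true  [terminal]
21. n13.acc = 24  [terminal]
22. n8.tag = 11  [E.env + 9]
23. n8.val = true  [E.key and f.cnt]
24. n16.tag = 19  [terminal]
25. n15.idx = -1  [a.tag - 20]
26. n15.lim = 27  [27]
27. n17.lim = 7  [C₁.idx * -2 + 5]
28. n18.acc = 24  [terminal]
29. n19.lim = false  [terminal]
30. n17.key = false  [b.lim == true]
31. n17.env = 12  [(if b.lim then E.lim else e.acc) - 12]
32. n17.off = false  [false]
33. n14.idx = 7  [C₁.lim - 20]
34. n14.lim = -5  [C₁.lim - 32]
35. n7.idx = 28  [C₁.lim + 33]
36. n7.lim = 28  [C₁.lim + 33]
37. n6.ok = true  [C.idx > 27]
38. n6.live = true  [C.lim > 27]
39. n21.lim = true  [terminal]
40. n20.idx = 7  [7]
41. n20.lim = 24  [24]
42. n0.ok = true  [C.lim == 24]
43. n0.live = false  [S₁.live == false]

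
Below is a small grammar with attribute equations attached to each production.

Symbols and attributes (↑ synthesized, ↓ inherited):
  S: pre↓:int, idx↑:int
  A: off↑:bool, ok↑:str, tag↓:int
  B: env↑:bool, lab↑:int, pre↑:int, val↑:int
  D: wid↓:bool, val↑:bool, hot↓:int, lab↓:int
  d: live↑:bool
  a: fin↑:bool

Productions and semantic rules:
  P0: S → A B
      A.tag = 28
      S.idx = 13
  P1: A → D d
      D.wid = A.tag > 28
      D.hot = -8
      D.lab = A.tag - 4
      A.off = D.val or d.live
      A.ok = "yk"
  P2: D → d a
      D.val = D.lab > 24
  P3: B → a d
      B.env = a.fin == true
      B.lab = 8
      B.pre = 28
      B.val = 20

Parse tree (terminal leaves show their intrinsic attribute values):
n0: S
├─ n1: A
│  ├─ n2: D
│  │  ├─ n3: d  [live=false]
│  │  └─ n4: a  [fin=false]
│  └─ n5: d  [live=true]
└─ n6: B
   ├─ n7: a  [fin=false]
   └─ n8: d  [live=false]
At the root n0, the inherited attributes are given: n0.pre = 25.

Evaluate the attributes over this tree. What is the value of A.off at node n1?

1. n0.pre = 25  [given at root]
2. n1.tag = 28  [28]
3. n2.wid = false  [A.tag > 28]
4. n2.hot = -8  [-8]
5. n2.lab = 24  [A.tag - 4]
6. n3.live = false  [terminal]
7. n4.fin = false  [terminal]
8. n2.val = false  [D.lab > 24]
9. n5.live = true  [terminal]
10. n1.off = true  [D.val or d.live]
11. n1.ok = "yk"  ["yk"]
12. n7.fin = false  [terminal]
13. n8.live = false  [terminal]
14. n6.env = false  [a.fin == true]
15. n6.lab = 8  [8]
16. n6.pre = 28  [28]
17. n6.val = 20  [20]
18. n0.idx = 13  [13]

true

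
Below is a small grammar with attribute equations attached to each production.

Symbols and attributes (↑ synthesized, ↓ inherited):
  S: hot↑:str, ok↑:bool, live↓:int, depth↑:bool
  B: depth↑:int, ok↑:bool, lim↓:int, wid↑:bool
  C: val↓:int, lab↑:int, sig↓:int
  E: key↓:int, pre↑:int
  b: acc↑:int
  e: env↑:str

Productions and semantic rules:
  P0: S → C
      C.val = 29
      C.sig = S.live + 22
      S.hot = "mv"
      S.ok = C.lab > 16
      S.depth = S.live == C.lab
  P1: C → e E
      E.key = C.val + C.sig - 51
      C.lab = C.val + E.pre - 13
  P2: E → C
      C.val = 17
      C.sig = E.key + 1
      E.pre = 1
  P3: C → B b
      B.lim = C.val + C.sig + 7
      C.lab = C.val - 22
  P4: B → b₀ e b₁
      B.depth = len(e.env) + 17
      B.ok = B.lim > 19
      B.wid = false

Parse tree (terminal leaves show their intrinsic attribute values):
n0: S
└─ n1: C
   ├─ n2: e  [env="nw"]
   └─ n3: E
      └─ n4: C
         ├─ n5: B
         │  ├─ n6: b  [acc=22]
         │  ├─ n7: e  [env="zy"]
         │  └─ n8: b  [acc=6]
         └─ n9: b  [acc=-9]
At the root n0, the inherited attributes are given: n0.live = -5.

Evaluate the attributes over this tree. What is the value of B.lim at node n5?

1. n0.live = -5  [given at root]
2. n1.val = 29  [29]
3. n1.sig = 17  [S.live + 22]
4. n2.env = "nw"  [terminal]
5. n3.key = -5  [C.val + C.sig - 51]
6. n4.val = 17  [17]
7. n4.sig = -4  [E.key + 1]
8. n5.lim = 20  [C.val + C.sig + 7]
9. n6.acc = 22  [terminal]
10. n7.env = "zy"  [terminal]
11. n8.acc = 6  [terminal]
12. n5.depth = 19  [len(e.env) + 17]
13. n5.ok = true  [B.lim > 19]
14. n5.wid = false  [false]
15. n9.acc = -9  [terminal]
16. n4.lab = -5  [C.val - 22]
17. n3.pre = 1  [1]
18. n1.lab = 17  [C.val + E.pre - 13]
19. n0.hot = "mv"  ["mv"]
20. n0.ok = true  [C.lab > 16]
21. n0.depth = false  [S.live == C.lab]

20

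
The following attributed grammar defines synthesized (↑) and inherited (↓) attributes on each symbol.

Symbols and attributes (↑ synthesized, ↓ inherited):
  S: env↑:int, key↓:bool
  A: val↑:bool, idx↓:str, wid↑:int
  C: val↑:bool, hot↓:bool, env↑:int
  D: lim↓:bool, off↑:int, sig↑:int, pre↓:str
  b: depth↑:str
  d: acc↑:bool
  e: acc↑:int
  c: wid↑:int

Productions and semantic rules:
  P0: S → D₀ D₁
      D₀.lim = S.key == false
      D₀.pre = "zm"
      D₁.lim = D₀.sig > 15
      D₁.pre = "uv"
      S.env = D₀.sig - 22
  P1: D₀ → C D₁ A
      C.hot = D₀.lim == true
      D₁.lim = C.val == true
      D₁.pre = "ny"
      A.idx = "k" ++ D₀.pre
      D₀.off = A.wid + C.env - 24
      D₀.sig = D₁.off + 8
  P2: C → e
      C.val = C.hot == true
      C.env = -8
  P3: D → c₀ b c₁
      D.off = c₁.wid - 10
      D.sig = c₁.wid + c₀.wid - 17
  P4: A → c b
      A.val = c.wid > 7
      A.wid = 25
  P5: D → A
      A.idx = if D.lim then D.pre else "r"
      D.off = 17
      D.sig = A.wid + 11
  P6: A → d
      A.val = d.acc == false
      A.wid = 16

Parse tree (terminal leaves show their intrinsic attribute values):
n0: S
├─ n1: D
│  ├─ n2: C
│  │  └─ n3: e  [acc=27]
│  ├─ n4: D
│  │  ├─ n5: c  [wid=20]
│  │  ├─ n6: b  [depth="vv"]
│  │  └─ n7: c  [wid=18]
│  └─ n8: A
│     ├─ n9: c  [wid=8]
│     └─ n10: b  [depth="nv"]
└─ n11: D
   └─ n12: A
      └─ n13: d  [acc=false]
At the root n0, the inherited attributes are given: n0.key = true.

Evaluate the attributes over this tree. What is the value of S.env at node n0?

1. n0.key = true  [given at root]
2. n1.lim = false  [S.key == false]
3. n1.pre = "zm"  ["zm"]
4. n2.hot = false  [D₀.lim == true]
5. n3.acc = 27  [terminal]
6. n2.val = false  [C.hot == true]
7. n2.env = -8  [-8]
8. n4.lim = false  [C.val == true]
9. n4.pre = "ny"  ["ny"]
10. n5.wid = 20  [terminal]
11. n6.depth = "vv"  [terminal]
12. n7.wid = 18  [terminal]
13. n4.off = 8  [c₁.wid - 10]
14. n4.sig = 21  [c₁.wid + c₀.wid - 17]
15. n8.idx = "kzm"  ["k" ++ D₀.pre]
16. n9.wid = 8  [terminal]
17. n10.depth = "nv"  [terminal]
18. n8.val = true  [c.wid > 7]
19. n8.wid = 25  [25]
20. n1.off = -7  [A.wid + C.env - 24]
21. n1.sig = 16  [D₁.off + 8]
22. n11.lim = true  [D₀.sig > 15]
23. n11.pre = "uv"  ["uv"]
24. n12.idx = "uv"  [if D.lim then D.pre else "r"]
25. n13.acc = false  [terminal]
26. n12.val = true  [d.acc == false]
27. n12.wid = 16  [16]
28. n11.off = 17  [17]
29. n11.sig = 27  [A.wid + 11]
30. n0.env = -6  [D₀.sig - 22]

-6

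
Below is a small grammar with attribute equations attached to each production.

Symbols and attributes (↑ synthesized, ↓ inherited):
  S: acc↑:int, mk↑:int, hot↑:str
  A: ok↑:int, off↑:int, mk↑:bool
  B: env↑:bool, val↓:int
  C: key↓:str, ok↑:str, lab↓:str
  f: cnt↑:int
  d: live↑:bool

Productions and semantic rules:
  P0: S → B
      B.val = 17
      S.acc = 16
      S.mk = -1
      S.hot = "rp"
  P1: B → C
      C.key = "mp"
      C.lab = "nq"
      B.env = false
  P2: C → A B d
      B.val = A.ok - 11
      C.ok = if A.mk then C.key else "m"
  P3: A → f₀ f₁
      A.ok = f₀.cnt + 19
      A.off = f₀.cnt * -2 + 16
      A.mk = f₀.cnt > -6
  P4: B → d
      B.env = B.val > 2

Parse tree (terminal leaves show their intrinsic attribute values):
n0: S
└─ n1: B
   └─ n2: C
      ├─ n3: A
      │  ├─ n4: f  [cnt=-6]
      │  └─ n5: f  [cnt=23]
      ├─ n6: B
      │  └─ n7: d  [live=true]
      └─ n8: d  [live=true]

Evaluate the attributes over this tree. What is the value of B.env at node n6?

false

1. n1.val = 17  [17]
2. n2.key = "mp"  ["mp"]
3. n2.lab = "nq"  ["nq"]
4. n4.cnt = -6  [terminal]
5. n5.cnt = 23  [terminal]
6. n3.ok = 13  [f₀.cnt + 19]
7. n3.off = 28  [f₀.cnt * -2 + 16]
8. n3.mk = false  [f₀.cnt > -6]
9. n6.val = 2  [A.ok - 11]
10. n7.live = true  [terminal]
11. n6.env = false  [B.val > 2]
12. n8.live = true  [terminal]
13. n2.ok = "m"  [if A.mk then C.key else "m"]
14. n1.env = false  [false]
15. n0.acc = 16  [16]
16. n0.mk = -1  [-1]
17. n0.hot = "rp"  ["rp"]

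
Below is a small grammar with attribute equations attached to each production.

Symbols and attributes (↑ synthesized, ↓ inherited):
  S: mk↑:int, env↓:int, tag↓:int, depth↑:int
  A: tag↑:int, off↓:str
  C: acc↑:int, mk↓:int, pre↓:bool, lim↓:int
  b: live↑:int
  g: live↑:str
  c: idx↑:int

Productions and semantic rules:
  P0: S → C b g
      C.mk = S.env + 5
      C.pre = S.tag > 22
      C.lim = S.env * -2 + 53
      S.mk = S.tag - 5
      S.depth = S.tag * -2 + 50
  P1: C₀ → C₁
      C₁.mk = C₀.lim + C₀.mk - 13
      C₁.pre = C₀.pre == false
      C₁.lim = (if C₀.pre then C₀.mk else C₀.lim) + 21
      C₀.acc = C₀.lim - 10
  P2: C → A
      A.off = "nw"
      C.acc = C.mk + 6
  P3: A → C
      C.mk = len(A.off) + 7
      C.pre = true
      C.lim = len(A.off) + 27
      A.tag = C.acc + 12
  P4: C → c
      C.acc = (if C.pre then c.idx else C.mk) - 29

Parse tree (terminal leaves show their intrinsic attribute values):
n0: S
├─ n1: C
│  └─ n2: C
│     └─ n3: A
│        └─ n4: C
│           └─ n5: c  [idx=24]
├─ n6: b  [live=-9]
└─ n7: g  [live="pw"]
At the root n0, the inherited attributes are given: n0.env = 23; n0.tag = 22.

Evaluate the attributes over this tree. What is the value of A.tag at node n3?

7

1. n0.env = 23  [given at root]
2. n0.tag = 22  [given at root]
3. n1.mk = 28  [S.env + 5]
4. n1.pre = false  [S.tag > 22]
5. n1.lim = 7  [S.env * -2 + 53]
6. n2.mk = 22  [C₀.lim + C₀.mk - 13]
7. n2.pre = true  [C₀.pre == false]
8. n2.lim = 28  [(if C₀.pre then C₀.mk else C₀.lim) + 21]
9. n3.off = "nw"  ["nw"]
10. n4.mk = 9  [len(A.off) + 7]
11. n4.pre = true  [true]
12. n4.lim = 29  [len(A.off) + 27]
13. n5.idx = 24  [terminal]
14. n4.acc = -5  [(if C.pre then c.idx else C.mk) - 29]
15. n3.tag = 7  [C.acc + 12]
16. n2.acc = 28  [C.mk + 6]
17. n1.acc = -3  [C₀.lim - 10]
18. n6.live = -9  [terminal]
19. n7.live = "pw"  [terminal]
20. n0.mk = 17  [S.tag - 5]
21. n0.depth = 6  [S.tag * -2 + 50]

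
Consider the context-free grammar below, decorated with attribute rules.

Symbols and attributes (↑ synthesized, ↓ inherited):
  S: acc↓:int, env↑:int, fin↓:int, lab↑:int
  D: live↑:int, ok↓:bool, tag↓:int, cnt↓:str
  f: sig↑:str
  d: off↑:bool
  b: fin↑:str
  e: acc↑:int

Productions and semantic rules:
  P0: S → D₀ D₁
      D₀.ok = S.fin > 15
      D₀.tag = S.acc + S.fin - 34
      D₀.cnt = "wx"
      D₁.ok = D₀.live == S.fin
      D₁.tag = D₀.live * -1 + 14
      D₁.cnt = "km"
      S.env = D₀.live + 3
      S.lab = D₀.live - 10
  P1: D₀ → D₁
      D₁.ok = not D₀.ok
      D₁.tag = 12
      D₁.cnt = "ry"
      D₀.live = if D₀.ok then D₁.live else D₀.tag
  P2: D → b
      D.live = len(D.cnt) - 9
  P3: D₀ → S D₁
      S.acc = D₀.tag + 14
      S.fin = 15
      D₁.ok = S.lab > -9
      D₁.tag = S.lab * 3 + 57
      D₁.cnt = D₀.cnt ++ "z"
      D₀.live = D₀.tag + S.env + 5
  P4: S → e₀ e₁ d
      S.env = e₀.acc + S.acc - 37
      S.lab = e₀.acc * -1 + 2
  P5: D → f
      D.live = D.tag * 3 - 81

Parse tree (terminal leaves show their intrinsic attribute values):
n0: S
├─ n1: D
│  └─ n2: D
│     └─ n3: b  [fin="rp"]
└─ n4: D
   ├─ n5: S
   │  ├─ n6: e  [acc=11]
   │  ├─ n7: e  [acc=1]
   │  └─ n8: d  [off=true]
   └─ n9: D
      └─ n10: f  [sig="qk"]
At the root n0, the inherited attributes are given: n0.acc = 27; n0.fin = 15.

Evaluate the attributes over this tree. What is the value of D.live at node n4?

1. n0.acc = 27  [given at root]
2. n0.fin = 15  [given at root]
3. n1.ok = false  [S.fin > 15]
4. n1.tag = 8  [S.acc + S.fin - 34]
5. n1.cnt = "wx"  ["wx"]
6. n2.ok = true  [not D₀.ok]
7. n2.tag = 12  [12]
8. n2.cnt = "ry"  ["ry"]
9. n3.fin = "rp"  [terminal]
10. n2.live = -7  [len(D.cnt) - 9]
11. n1.live = 8  [if D₀.ok then D₁.live else D₀.tag]
12. n4.ok = false  [D₀.live == S.fin]
13. n4.tag = 6  [D₀.live * -1 + 14]
14. n4.cnt = "km"  ["km"]
15. n5.acc = 20  [D₀.tag + 14]
16. n5.fin = 15  [15]
17. n6.acc = 11  [terminal]
18. n7.acc = 1  [terminal]
19. n8.off = true  [terminal]
20. n5.env = -6  [e₀.acc + S.acc - 37]
21. n5.lab = -9  [e₀.acc * -1 + 2]
22. n9.ok = false  [S.lab > -9]
23. n9.tag = 30  [S.lab * 3 + 57]
24. n9.cnt = "kmz"  [D₀.cnt ++ "z"]
25. n10.sig = "qk"  [terminal]
26. n9.live = 9  [D.tag * 3 - 81]
27. n4.live = 5  [D₀.tag + S.env + 5]
28. n0.env = 11  [D₀.live + 3]
29. n0.lab = -2  [D₀.live - 10]

5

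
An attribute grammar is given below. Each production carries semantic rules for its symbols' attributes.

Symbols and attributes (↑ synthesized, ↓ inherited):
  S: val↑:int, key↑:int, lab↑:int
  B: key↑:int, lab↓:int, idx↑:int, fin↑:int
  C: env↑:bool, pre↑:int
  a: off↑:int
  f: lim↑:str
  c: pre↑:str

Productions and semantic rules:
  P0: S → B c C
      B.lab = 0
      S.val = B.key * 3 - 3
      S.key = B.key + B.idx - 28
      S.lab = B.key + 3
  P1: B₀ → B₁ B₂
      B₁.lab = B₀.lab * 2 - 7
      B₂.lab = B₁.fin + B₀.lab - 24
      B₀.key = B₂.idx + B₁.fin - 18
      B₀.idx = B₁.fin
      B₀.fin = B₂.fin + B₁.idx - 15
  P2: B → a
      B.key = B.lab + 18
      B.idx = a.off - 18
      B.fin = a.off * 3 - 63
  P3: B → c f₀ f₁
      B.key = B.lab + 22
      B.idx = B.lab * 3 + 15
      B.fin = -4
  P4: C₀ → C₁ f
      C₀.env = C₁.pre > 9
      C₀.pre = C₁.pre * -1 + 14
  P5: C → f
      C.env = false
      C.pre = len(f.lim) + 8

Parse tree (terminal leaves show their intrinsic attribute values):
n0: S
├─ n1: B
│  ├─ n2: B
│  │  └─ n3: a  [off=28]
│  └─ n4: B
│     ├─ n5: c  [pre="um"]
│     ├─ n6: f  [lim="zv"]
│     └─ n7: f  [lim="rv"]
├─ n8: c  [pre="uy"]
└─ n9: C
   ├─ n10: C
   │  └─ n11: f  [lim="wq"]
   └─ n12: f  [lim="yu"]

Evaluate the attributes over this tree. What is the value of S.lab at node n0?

12

1. n1.lab = 0  [0]
2. n2.lab = -7  [B₀.lab * 2 - 7]
3. n3.off = 28  [terminal]
4. n2.key = 11  [B.lab + 18]
5. n2.idx = 10  [a.off - 18]
6. n2.fin = 21  [a.off * 3 - 63]
7. n4.lab = -3  [B₁.fin + B₀.lab - 24]
8. n5.pre = "um"  [terminal]
9. n6.lim = "zv"  [terminal]
10. n7.lim = "rv"  [terminal]
11. n4.key = 19  [B.lab + 22]
12. n4.idx = 6  [B.lab * 3 + 15]
13. n4.fin = -4  [-4]
14. n1.key = 9  [B₂.idx + B₁.fin - 18]
15. n1.idx = 21  [B₁.fin]
16. n1.fin = -9  [B₂.fin + B₁.idx - 15]
17. n8.pre = "uy"  [terminal]
18. n11.lim = "wq"  [terminal]
19. n10.env = false  [false]
20. n10.pre = 10  [len(f.lim) + 8]
21. n12.lim = "yu"  [terminal]
22. n9.env = true  [C₁.pre > 9]
23. n9.pre = 4  [C₁.pre * -1 + 14]
24. n0.val = 24  [B.key * 3 - 3]
25. n0.key = 2  [B.key + B.idx - 28]
26. n0.lab = 12  [B.key + 3]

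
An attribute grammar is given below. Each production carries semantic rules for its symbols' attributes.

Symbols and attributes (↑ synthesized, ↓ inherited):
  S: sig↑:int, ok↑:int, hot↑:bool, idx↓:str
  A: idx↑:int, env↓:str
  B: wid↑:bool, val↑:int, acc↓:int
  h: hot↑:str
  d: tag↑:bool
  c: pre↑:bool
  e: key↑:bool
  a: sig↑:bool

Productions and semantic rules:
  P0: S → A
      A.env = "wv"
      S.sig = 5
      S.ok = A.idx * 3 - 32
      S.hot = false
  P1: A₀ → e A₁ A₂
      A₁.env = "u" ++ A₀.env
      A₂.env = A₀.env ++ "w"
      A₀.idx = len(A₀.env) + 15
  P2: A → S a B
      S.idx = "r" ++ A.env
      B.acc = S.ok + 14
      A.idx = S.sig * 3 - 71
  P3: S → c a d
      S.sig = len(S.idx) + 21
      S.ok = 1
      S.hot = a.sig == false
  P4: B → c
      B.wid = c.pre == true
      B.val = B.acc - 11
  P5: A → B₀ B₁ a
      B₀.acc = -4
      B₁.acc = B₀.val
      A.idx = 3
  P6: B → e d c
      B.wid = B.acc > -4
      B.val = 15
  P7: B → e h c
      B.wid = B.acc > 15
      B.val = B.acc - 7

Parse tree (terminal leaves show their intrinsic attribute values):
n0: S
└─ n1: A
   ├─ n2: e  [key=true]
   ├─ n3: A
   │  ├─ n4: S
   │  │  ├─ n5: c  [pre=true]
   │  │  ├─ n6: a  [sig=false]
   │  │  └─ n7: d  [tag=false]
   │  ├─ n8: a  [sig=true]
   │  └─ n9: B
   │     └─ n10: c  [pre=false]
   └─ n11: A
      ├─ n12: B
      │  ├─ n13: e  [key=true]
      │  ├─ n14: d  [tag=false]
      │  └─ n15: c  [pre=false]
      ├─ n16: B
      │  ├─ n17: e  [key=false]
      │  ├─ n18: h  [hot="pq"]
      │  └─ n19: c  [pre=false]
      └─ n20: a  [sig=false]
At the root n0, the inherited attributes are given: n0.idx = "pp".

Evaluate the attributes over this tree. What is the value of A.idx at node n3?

1. n0.idx = "pp"  [given at root]
2. n1.env = "wv"  ["wv"]
3. n2.key = true  [terminal]
4. n3.env = "uwv"  ["u" ++ A₀.env]
5. n4.idx = "ruwv"  ["r" ++ A.env]
6. n5.pre = true  [terminal]
7. n6.sig = false  [terminal]
8. n7.tag = false  [terminal]
9. n4.sig = 25  [len(S.idx) + 21]
10. n4.ok = 1  [1]
11. n4.hot = true  [a.sig == false]
12. n8.sig = true  [terminal]
13. n9.acc = 15  [S.ok + 14]
14. n10.pre = false  [terminal]
15. n9.wid = false  [c.pre == true]
16. n9.val = 4  [B.acc - 11]
17. n3.idx = 4  [S.sig * 3 - 71]
18. n11.env = "wvw"  [A₀.env ++ "w"]
19. n12.acc = -4  [-4]
20. n13.key = true  [terminal]
21. n14.tag = false  [terminal]
22. n15.pre = false  [terminal]
23. n12.wid = false  [B.acc > -4]
24. n12.val = 15  [15]
25. n16.acc = 15  [B₀.val]
26. n17.key = false  [terminal]
27. n18.hot = "pq"  [terminal]
28. n19.pre = false  [terminal]
29. n16.wid = false  [B.acc > 15]
30. n16.val = 8  [B.acc - 7]
31. n20.sig = false  [terminal]
32. n11.idx = 3  [3]
33. n1.idx = 17  [len(A₀.env) + 15]
34. n0.sig = 5  [5]
35. n0.ok = 19  [A.idx * 3 - 32]
36. n0.hot = false  [false]

4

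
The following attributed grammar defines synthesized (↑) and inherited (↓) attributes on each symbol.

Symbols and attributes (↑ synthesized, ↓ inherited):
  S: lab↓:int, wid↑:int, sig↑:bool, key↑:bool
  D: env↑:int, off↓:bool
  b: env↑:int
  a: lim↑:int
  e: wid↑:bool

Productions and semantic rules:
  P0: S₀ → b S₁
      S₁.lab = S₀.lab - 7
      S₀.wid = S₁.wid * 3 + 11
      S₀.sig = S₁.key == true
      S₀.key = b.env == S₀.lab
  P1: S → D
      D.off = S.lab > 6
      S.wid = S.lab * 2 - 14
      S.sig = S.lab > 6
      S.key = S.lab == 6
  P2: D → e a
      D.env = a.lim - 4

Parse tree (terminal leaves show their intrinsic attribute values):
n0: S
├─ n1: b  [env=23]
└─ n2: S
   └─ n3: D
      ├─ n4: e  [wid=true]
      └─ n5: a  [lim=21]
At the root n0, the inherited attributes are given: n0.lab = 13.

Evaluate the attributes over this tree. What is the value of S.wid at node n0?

5

1. n0.lab = 13  [given at root]
2. n1.env = 23  [terminal]
3. n2.lab = 6  [S₀.lab - 7]
4. n3.off = false  [S.lab > 6]
5. n4.wid = true  [terminal]
6. n5.lim = 21  [terminal]
7. n3.env = 17  [a.lim - 4]
8. n2.wid = -2  [S.lab * 2 - 14]
9. n2.sig = false  [S.lab > 6]
10. n2.key = true  [S.lab == 6]
11. n0.wid = 5  [S₁.wid * 3 + 11]
12. n0.sig = true  [S₁.key == true]
13. n0.key = false  [b.env == S₀.lab]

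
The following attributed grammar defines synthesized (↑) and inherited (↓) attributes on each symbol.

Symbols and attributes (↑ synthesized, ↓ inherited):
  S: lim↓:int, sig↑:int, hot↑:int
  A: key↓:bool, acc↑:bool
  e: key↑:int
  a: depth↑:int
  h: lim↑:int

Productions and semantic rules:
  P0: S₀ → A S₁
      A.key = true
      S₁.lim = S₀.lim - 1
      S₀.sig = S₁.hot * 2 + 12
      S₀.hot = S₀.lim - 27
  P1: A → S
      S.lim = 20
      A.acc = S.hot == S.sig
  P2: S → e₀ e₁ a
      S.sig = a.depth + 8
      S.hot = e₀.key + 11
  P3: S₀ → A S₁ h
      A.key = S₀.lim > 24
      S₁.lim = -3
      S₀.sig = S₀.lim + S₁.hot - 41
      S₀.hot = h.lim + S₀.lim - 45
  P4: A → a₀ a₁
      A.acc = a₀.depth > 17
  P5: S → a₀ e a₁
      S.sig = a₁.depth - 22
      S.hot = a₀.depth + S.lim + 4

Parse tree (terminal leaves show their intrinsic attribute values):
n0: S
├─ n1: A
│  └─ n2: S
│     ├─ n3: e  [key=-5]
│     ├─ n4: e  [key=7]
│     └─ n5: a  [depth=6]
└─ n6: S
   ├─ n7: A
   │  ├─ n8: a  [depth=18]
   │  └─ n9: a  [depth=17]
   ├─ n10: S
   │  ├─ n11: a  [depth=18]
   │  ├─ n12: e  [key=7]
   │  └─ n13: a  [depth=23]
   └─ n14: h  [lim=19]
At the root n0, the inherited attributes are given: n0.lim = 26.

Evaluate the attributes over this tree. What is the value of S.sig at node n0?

10

1. n0.lim = 26  [given at root]
2. n1.key = true  [true]
3. n2.lim = 20  [20]
4. n3.key = -5  [terminal]
5. n4.key = 7  [terminal]
6. n5.depth = 6  [terminal]
7. n2.sig = 14  [a.depth + 8]
8. n2.hot = 6  [e₀.key + 11]
9. n1.acc = false  [S.hot == S.sig]
10. n6.lim = 25  [S₀.lim - 1]
11. n7.key = true  [S₀.lim > 24]
12. n8.depth = 18  [terminal]
13. n9.depth = 17  [terminal]
14. n7.acc = true  [a₀.depth > 17]
15. n10.lim = -3  [-3]
16. n11.depth = 18  [terminal]
17. n12.key = 7  [terminal]
18. n13.depth = 23  [terminal]
19. n10.sig = 1  [a₁.depth - 22]
20. n10.hot = 19  [a₀.depth + S.lim + 4]
21. n14.lim = 19  [terminal]
22. n6.sig = 3  [S₀.lim + S₁.hot - 41]
23. n6.hot = -1  [h.lim + S₀.lim - 45]
24. n0.sig = 10  [S₁.hot * 2 + 12]
25. n0.hot = -1  [S₀.lim - 27]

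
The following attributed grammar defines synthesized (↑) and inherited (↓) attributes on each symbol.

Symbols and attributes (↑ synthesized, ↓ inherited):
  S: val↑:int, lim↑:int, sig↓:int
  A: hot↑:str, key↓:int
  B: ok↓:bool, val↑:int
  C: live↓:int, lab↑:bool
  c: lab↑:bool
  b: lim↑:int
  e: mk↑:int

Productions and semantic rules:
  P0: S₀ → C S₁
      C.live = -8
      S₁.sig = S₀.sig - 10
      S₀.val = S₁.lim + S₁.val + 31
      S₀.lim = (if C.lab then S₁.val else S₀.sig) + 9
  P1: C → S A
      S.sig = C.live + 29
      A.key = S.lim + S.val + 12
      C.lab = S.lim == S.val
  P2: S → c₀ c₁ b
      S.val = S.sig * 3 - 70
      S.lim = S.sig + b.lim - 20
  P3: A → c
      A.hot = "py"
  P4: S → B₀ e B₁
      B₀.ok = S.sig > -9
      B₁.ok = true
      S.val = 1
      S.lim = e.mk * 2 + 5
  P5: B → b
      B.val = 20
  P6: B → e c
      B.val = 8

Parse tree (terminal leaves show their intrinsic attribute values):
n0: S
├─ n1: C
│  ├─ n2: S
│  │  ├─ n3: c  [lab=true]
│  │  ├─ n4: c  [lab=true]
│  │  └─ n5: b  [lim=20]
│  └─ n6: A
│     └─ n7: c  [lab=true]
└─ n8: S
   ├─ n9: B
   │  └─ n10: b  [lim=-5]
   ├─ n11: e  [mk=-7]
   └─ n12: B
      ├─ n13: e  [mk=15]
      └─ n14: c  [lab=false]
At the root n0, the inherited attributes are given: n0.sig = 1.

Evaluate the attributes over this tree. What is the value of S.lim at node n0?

10

1. n0.sig = 1  [given at root]
2. n1.live = -8  [-8]
3. n2.sig = 21  [C.live + 29]
4. n3.lab = true  [terminal]
5. n4.lab = true  [terminal]
6. n5.lim = 20  [terminal]
7. n2.val = -7  [S.sig * 3 - 70]
8. n2.lim = 21  [S.sig + b.lim - 20]
9. n6.key = 26  [S.lim + S.val + 12]
10. n7.lab = true  [terminal]
11. n6.hot = "py"  ["py"]
12. n1.lab = false  [S.lim == S.val]
13. n8.sig = -9  [S₀.sig - 10]
14. n9.ok = false  [S.sig > -9]
15. n10.lim = -5  [terminal]
16. n9.val = 20  [20]
17. n11.mk = -7  [terminal]
18. n12.ok = true  [true]
19. n13.mk = 15  [terminal]
20. n14.lab = false  [terminal]
21. n12.val = 8  [8]
22. n8.val = 1  [1]
23. n8.lim = -9  [e.mk * 2 + 5]
24. n0.val = 23  [S₁.lim + S₁.val + 31]
25. n0.lim = 10  [(if C.lab then S₁.val else S₀.sig) + 9]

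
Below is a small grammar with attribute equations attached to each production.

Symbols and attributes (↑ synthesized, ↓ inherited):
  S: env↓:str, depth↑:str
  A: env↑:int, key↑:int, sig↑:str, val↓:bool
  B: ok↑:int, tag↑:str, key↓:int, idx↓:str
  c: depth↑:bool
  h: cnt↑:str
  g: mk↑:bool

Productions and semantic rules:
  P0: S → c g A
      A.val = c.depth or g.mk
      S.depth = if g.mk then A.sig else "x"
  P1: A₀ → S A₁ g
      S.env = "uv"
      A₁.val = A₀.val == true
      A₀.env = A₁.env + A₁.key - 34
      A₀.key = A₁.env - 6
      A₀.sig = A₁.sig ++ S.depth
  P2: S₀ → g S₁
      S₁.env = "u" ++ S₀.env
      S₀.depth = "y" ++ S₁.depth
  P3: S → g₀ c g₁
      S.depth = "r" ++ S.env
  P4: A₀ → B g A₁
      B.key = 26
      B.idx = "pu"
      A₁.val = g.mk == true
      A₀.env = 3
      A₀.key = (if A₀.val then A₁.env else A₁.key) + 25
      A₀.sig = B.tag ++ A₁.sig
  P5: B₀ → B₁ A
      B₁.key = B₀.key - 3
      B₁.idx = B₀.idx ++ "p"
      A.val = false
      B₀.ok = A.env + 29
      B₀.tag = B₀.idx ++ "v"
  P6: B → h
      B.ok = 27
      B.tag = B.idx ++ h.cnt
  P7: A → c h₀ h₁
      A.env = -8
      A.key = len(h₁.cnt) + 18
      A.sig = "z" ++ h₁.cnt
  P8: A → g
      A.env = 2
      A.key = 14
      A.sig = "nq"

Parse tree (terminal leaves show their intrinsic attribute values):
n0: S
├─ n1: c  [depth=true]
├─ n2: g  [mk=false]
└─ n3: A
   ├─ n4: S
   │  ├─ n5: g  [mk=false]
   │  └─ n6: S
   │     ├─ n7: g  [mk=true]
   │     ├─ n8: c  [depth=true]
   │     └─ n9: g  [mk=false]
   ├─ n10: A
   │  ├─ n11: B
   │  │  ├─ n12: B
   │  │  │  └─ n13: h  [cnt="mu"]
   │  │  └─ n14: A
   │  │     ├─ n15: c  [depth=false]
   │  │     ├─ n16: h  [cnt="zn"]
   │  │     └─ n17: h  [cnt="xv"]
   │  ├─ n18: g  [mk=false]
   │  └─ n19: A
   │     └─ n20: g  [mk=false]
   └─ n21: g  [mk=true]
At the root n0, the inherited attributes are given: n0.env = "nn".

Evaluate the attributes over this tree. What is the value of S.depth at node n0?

1. n0.env = "nn"  [given at root]
2. n1.depth = true  [terminal]
3. n2.mk = false  [terminal]
4. n3.val = true  [c.depth or g.mk]
5. n4.env = "uv"  ["uv"]
6. n5.mk = false  [terminal]
7. n6.env = "uuv"  ["u" ++ S₀.env]
8. n7.mk = true  [terminal]
9. n8.depth = true  [terminal]
10. n9.mk = false  [terminal]
11. n6.depth = "ruuv"  ["r" ++ S.env]
12. n4.depth = "yruuv"  ["y" ++ S₁.depth]
13. n10.val = true  [A₀.val == true]
14. n11.key = 26  [26]
15. n11.idx = "pu"  ["pu"]
16. n12.key = 23  [B₀.key - 3]
17. n12.idx = "pup"  [B₀.idx ++ "p"]
18. n13.cnt = "mu"  [terminal]
19. n12.ok = 27  [27]
20. n12.tag = "pupmu"  [B.idx ++ h.cnt]
21. n14.val = false  [false]
22. n15.depth = false  [terminal]
23. n16.cnt = "zn"  [terminal]
24. n17.cnt = "xv"  [terminal]
25. n14.env = -8  [-8]
26. n14.key = 20  [len(h₁.cnt) + 18]
27. n14.sig = "zxv"  ["z" ++ h₁.cnt]
28. n11.ok = 21  [A.env + 29]
29. n11.tag = "puv"  [B₀.idx ++ "v"]
30. n18.mk = false  [terminal]
31. n19.val = false  [g.mk == true]
32. n20.mk = false  [terminal]
33. n19.env = 2  [2]
34. n19.key = 14  [14]
35. n19.sig = "nq"  ["nq"]
36. n10.env = 3  [3]
37. n10.key = 27  [(if A₀.val then A₁.env else A₁.key) + 25]
38. n10.sig = "puvnq"  [B.tag ++ A₁.sig]
39. n21.mk = true  [terminal]
40. n3.env = -4  [A₁.env + A₁.key - 34]
41. n3.key = -3  [A₁.env - 6]
42. n3.sig = "puvnqyruuv"  [A₁.sig ++ S.depth]
43. n0.depth = "x"  [if g.mk then A.sig else "x"]

"x"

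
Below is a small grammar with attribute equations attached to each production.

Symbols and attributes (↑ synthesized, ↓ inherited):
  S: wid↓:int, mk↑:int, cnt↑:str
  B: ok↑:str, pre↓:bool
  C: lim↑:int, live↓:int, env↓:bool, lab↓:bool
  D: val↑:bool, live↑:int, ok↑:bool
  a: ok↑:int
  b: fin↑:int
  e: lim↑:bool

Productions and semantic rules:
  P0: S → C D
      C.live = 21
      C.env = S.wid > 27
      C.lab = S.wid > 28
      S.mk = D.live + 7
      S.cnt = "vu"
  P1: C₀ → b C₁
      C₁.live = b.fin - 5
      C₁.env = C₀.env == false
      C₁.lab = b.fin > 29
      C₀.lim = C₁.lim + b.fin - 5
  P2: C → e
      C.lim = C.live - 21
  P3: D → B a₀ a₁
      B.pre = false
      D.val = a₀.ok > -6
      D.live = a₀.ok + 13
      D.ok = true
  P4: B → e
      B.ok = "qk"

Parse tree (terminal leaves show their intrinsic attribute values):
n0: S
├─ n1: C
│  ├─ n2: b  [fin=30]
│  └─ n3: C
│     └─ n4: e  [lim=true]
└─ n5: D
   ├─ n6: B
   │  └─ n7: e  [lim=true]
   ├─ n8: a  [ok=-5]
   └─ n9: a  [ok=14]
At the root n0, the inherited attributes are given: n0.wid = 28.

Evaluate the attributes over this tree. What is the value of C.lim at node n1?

29

1. n0.wid = 28  [given at root]
2. n1.live = 21  [21]
3. n1.env = true  [S.wid > 27]
4. n1.lab = false  [S.wid > 28]
5. n2.fin = 30  [terminal]
6. n3.live = 25  [b.fin - 5]
7. n3.env = false  [C₀.env == false]
8. n3.lab = true  [b.fin > 29]
9. n4.lim = true  [terminal]
10. n3.lim = 4  [C.live - 21]
11. n1.lim = 29  [C₁.lim + b.fin - 5]
12. n6.pre = false  [false]
13. n7.lim = true  [terminal]
14. n6.ok = "qk"  ["qk"]
15. n8.ok = -5  [terminal]
16. n9.ok = 14  [terminal]
17. n5.val = true  [a₀.ok > -6]
18. n5.live = 8  [a₀.ok + 13]
19. n5.ok = true  [true]
20. n0.mk = 15  [D.live + 7]
21. n0.cnt = "vu"  ["vu"]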